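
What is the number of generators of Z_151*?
A prime p has φ(p-1) primitive roots; here φ(150) = 40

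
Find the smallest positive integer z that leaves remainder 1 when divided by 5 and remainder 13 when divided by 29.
M = 5 × 29 = 145. M₁ = 29, y₁ ≡ 4 (mod 5). M₂ = 5, y₂ ≡ 6 (mod 29). z = 1×29×4 + 13×5×6 ≡ 71 (mod 145)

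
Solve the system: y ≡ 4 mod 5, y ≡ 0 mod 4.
M = 5 × 4 = 20. M₁ = 4, y₁ ≡ 4 mod 5. M₂ = 5, y₂ ≡ 1 mod 4. y = 4×4×4 + 0×5×1 ≡ 4 mod 20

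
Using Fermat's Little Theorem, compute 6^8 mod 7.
By Fermat: 6^{6} ≡ 1 (mod 7). So 6^{8} = 6^{6} · 6^{2} ≡ 6^{2} ≡ 1 (mod 7)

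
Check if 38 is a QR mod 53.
By Euler's criterion: 38^{26} ≡ 1 mod 53. Since this equals 1, 38 is a QR.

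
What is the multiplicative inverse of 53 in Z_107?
Since 107 is prime, by Fermat 53^(-1) ≡ 53^{105} ≡ 105 mod 107. Verify: 53 × 105 = 5565 ≡ 1 mod 107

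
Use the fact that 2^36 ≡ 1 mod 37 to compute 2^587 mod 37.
By Fermat: 2^{36} ≡ 1 mod 37. 587 ≡ 11 mod 36. So 2^{587} ≡ 2^{11} ≡ 13 mod 37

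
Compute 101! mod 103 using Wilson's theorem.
(102)! = (101)! × (102) ≡ -1 mod 103. So (101)! ≡ -1 × (102)^(-1) ≡ (-1)×(-1) = 1 mod 103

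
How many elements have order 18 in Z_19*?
Number of primitive roots mod 19 = φ(p-1) = φ(18) = 6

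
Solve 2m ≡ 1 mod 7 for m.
Since 7 is prime, by Fermat 2^(-1) ≡ 2^{5} ≡ 4 mod 7. Verify: 2 × 4 = 8 ≡ 1 mod 7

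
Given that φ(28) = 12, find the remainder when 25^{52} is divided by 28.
By Euler: 25^{12} ≡ 1 (mod 28) since gcd(25, 28) = 1. 52 = 4×12 + 4. So 25^{52} ≡ 25^{4} ≡ 25 (mod 28)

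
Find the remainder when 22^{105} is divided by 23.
By Fermat: 22^{22} ≡ 1 (mod 23). 105 = 4×22 + 17. So 22^{105} ≡ 22^{17} ≡ 22 (mod 23)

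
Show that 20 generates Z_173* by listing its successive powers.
20^1, 20^2, ..., 20^{172} mod 173: [20, 54, 42, 148, 19, 34, 161, 106, 44, 15, 127, 118, 111, 144, 112, 164, 166, 33, 141, 52, 2, 40, 108, 84, 123, 38, 68, 149, 39, 88, 30, 81, 63, 49, 115, 51, 155, 159, 66, 109, 104, 4, 80, 43, 168, 73, 76, 136, 125, 78, 3, 60, 162, 126, 98, 57, 102, 137, 145, 132, 45, 35, 8, 160, 86, 163, 146, 152, 99, 77, 156, 6, 120, 151, 79, 23, 114, 31, 101, 117, 91, 90, 70, 16, 147, 172, 153, 119, 131, 25, 154, 139, 12, 67, 129, 158, 46, 55, 62, 29, 61, 9, 7, 140, 32, 121, 171, 133, 65, 89, 50, 135, 105, 24, 134, 85, 143, 92, 110, 124, 58, 122, 18, 14, 107, 64, 69, 169, 93, 130, 5, 100, 97, 37, 48, 95, 170, 113, 11, 47, 75, 116, 71, 36, 28, 41, 128, 138, 165, 13, 87, 10, 27, 21, 74, 96, 17, 167, 53, 22, 94, 150, 59, 142, 72, 56, 82, 83, 103, 157, 26, 1]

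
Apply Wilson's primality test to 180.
(179)! mod 180 = 0. Since 0 ≢ -1 (mod 180), 180 is not prime.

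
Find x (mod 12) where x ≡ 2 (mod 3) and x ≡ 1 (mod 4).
M = 3 × 4 = 12. M₁ = 4, y₁ ≡ 1 (mod 3). M₂ = 3, y₂ ≡ 3 (mod 4). x = 2×4×1 + 1×3×3 ≡ 5 (mod 12)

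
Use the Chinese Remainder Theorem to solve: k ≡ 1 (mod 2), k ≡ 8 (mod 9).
M = 2 × 9 = 18. M₁ = 9, y₁ ≡ 1 (mod 2). M₂ = 2, y₂ ≡ 5 (mod 9). k = 1×9×1 + 8×2×5 ≡ 17 (mod 18)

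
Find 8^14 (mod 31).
By repeated squaring (mod 31): 8^{1}≡8, 8^{2}≡2, 8^{4}≡4, 8^{8}≡16. Then 8^{14} = 8^{8+4+2} ≡ 16 × 4 × 2 ≡ 4 (mod 31)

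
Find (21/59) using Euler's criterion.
(21/59) = 21^{29} mod 59 = 1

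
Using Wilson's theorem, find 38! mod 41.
(40)! = (38)! × (39) × (40) ≡ -1 mod 41. So (38)! ≡ -1 × [(40)(39)]^(-1) ≡ 20 mod 41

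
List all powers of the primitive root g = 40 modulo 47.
40^1, 40^2, ..., 40^{46} mod 47: [40, 2, 33, 4, 19, 8, 38, 16, 29, 32, 11, 17, 22, 34, 44, 21, 41, 42, 35, 37, 23, 27, 46, 7, 45, 14, 43, 28, 39, 9, 31, 18, 15, 36, 30, 25, 13, 3, 26, 6, 5, 12, 10, 24, 20, 1]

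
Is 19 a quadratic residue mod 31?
By Euler's criterion: 19^{15} ≡ 1 (mod 31). Since this equals 1, 19 is a QR.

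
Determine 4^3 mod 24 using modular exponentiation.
4^{3} = 64 ≡ 16 mod 24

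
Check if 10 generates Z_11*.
10^{2} ≡ 1 (mod 11) and 2 < 10, so ord_11(10) = 2 ≠ 10 and 10 is not a primitive root.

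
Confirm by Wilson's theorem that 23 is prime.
(22)! mod 23 = 22. Since this equals -1 mod 23, Wilson confirms 23 is prime.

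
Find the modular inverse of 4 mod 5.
Since 5 is prime, by Fermat 4^(-1) ≡ 4^{3} ≡ 4 mod 5. Verify: 4 × 4 = 16 ≡ 1 mod 5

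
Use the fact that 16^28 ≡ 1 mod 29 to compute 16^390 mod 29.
By Fermat: 16^{28} ≡ 1 mod 29. 390 ≡ 26 mod 28. So 16^{390} ≡ 16^{26} ≡ 23 mod 29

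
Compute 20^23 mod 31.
By repeated squaring mod 31: 20^{1}≡20, 20^{2}≡28, 20^{4}≡9, 20^{8}≡19, 20^{16}≡20. Then 20^{23} = 20^{16+4+2+1} ≡ 20 × 9 × 28 × 20 ≡ 19 mod 31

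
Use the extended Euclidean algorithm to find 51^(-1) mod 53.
Extended GCD: 51(26) + 53(-25) = 1. So 51^(-1) ≡ 26 (mod 53). Verify: 51 × 26 = 1326 ≡ 1 (mod 53)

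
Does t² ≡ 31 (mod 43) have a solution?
By Euler's criterion: 31^{21} ≡ 1 (mod 43). Since this equals 1, 31 is a QR.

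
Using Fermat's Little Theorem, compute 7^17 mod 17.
By Fermat: 7^{16} ≡ 1 (mod 17). So 7^{17} = 7^{16} · 7^{1} ≡ 7^{1} ≡ 7 (mod 17)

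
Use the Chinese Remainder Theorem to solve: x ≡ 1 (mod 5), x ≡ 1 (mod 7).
M = 5 × 7 = 35. M₁ = 7, y₁ ≡ 3 (mod 5). M₂ = 5, y₂ ≡ 3 (mod 7). x = 1×7×3 + 1×5×3 ≡ 1 (mod 35)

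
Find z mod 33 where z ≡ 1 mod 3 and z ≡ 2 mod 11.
M = 3 × 11 = 33. M₁ = 11, y₁ ≡ 2 mod 3. M₂ = 3, y₂ ≡ 4 mod 11. z = 1×11×2 + 2×3×4 ≡ 13 mod 33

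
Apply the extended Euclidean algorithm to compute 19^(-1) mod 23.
Extended GCD: 19(-6) + 23(5) = 1. So 19^(-1) ≡ -6 ≡ 17 (mod 23). Verify: 19 × 17 = 323 ≡ 1 (mod 23)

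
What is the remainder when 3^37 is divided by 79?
By repeated squaring mod 79: 3^{1}≡3, 3^{2}≡9, 3^{4}≡2, 3^{8}≡4, 3^{16}≡16, 3^{32}≡19. Then 3^{37} = 3^{32+4+1} ≡ 19 × 2 × 3 ≡ 35 mod 79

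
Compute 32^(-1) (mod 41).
Since 41 is prime, by Fermat 32^(-1) ≡ 32^{39} ≡ 9 (mod 41). Verify: 32 × 9 = 288 ≡ 1 (mod 41)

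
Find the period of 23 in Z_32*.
Powers of 23 mod 32: 23^1≡23, 23^2≡17, 23^3≡7, 23^4≡1. Order = 4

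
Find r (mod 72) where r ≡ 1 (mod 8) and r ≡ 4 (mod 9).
M = 8 × 9 = 72. M₁ = 9, y₁ ≡ 1 (mod 8). M₂ = 8, y₂ ≡ 8 (mod 9). r = 1×9×1 + 4×8×8 ≡ 49 (mod 72)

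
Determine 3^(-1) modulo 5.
Since 5 is prime, by Fermat 3^(-1) ≡ 3^{3} ≡ 2 (mod 5). Verify: 3 × 2 = 6 ≡ 1 (mod 5)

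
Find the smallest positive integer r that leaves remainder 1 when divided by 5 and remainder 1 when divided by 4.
M = 5 × 4 = 20. M₁ = 4, y₁ ≡ 4 (mod 5). M₂ = 5, y₂ ≡ 1 (mod 4). r = 1×4×4 + 1×5×1 ≡ 1 (mod 20)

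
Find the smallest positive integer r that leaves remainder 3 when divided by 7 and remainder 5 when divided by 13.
M = 7 × 13 = 91. M₁ = 13, y₁ ≡ 6 mod 7. M₂ = 7, y₂ ≡ 2 mod 13. r = 3×13×6 + 5×7×2 ≡ 31 mod 91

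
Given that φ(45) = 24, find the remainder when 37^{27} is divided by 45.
By Euler: 37^{24} ≡ 1 (mod 45) since gcd(37, 45) = 1. 27 = 1×24 + 3. So 37^{27} ≡ 37^{3} ≡ 28 (mod 45)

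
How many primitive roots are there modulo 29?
There are φ(29-1) = φ(28) = 12 primitive roots modulo 29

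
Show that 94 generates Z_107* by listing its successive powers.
94^1, 94^2, ..., 94^{106} mod 107: [94, 62, 50, 99, 104, 39, 28, 64, 24, 9, 97, 23, 22, 35, 80, 30, 38, 41, 2, 81, 17, 100, 91, 101, 78, 56, 21, 48, 18, 87, 46, 44, 70, 53, 60, 76, 82, 4, 55, 34, 93, 75, 95, 49, 5, 42, 96, 36, 67, 92, 88, 33, 106, 13, 45, 57, 8, 3, 68, 79, 43, 83, 98, 10, 84, 85, 72, 27, 77, 69, 66, 105, 26, 90, 7, 16, 6, 29, 51, 86, 59, 89, 20, 61, 63, 37, 54, 47, 31, 25, 103, 52, 73, 14, 32, 12, 58, 102, 65, 11, 71, 40, 15, 19, 74, 1]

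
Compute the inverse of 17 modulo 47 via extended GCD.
Extended GCD: 17(-11) + 47(4) = 1. So 17^(-1) ≡ -11 ≡ 36 (mod 47). Verify: 17 × 36 = 612 ≡ 1 (mod 47)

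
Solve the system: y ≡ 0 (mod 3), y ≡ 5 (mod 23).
M = 3 × 23 = 69. M₁ = 23, y₁ ≡ 2 (mod 3). M₂ = 3, y₂ ≡ 8 (mod 23). y = 0×23×2 + 5×3×8 ≡ 51 (mod 69)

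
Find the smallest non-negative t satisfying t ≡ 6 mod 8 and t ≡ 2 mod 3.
M = 8 × 3 = 24. M₁ = 3, y₁ ≡ 3 mod 8. M₂ = 8, y₂ ≡ 2 mod 3. t = 6×3×3 + 2×8×2 ≡ 14 mod 24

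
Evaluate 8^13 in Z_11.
Using Fermat: 8^{10} ≡ 1 mod 11. 13 ≡ 3 mod 10. So 8^{13} ≡ 8^{3} ≡ 6 mod 11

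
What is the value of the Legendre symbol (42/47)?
(42/47) = 42^{23} mod 47 = 1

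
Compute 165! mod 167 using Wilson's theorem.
(166)! = (165)! × (166) ≡ -1 mod 167. So (165)! ≡ -1 × (166)^(-1) ≡ (-1)×(-1) = 1 mod 167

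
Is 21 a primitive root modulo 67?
21^{33} ≡ 1 mod 67 and 33 < 66, so ord_67(21) = 33 ≠ 66 and 21 is not a primitive root.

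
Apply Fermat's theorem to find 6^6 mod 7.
By Fermat's Little Theorem, 6^{6} ≡ 1 mod 7 since 7 is prime and gcd(6, 7) = 1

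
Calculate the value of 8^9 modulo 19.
By repeated squaring (mod 19): 8^{1}≡8, 8^{2}≡7, 8^{4}≡11, 8^{8}≡7. Then 8^{9} = 8^{8+1} ≡ 7 × 8 ≡ 18 (mod 19)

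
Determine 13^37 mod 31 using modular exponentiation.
Using Fermat: 13^{30} ≡ 1 (mod 31). 37 ≡ 7 (mod 30). So 13^{37} ≡ 13^{7} ≡ 22 (mod 31)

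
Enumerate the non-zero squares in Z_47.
Squares in Z_47*: {1, 2, 3, 4, 6, 7, 8, 9, 12, 14, 16, 17, 18, 21, 24, 25, 27, 28, 32, 34, 36, 37, 42}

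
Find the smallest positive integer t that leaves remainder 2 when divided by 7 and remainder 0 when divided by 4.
M = 7 × 4 = 28. M₁ = 4, y₁ ≡ 2 mod 7. M₂ = 7, y₂ ≡ 3 mod 4. t = 2×4×2 + 0×7×3 ≡ 16 mod 28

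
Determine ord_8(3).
Powers of 3 mod 8: 3^1≡3, 3^2≡1. Order = 2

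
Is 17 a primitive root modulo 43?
17^{21} ≡ 1 (mod 43) and 21 < 42, so ord_43(17) = 21 ≠ 42 and 17 is not a primitive root.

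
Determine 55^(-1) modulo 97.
Since 97 is prime, by Fermat 55^(-1) ≡ 55^{95} ≡ 30 mod 97. Verify: 55 × 30 = 1650 ≡ 1 mod 97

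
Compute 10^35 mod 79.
By repeated squaring (mod 79): 10^{1}≡10, 10^{2}≡21, 10^{4}≡46, 10^{8}≡62, 10^{16}≡52, 10^{32}≡18. Then 10^{35} = 10^{32+2+1} ≡ 18 × 21 × 10 ≡ 67 (mod 79)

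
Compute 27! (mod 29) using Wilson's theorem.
(28)! = (27)! × (28) ≡ -1 (mod 29). So (27)! ≡ -1 × (28)^(-1) ≡ (-1)×(-1) = 1 (mod 29)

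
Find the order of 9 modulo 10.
Powers of 9 mod 10: 9^1≡9, 9^2≡1. Order = 2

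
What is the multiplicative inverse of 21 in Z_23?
Since 23 is prime, by Fermat 21^(-1) ≡ 21^{21} ≡ 11 (mod 23). Verify: 21 × 11 = 231 ≡ 1 (mod 23)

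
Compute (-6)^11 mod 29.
By repeated squaring (mod 29): (-6)^{1}≡23, (-6)^{2}≡7, (-6)^{4}≡20, (-6)^{8}≡23. Then (-6)^{11} = (-6)^{8+2+1} ≡ 23 × 7 × 23 ≡ 20 (mod 29)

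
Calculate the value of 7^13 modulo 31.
By repeated squaring (mod 31): 7^{1}≡7, 7^{2}≡18, 7^{4}≡14, 7^{8}≡10. Then 7^{13} = 7^{8+4+1} ≡ 10 × 14 × 7 ≡ 19 (mod 31)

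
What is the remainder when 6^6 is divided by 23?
By repeated squaring mod 23: 6^{1}≡6, 6^{2}≡13, 6^{4}≡8. Then 6^{6} = 6^{4+2} ≡ 8 × 13 ≡ 12 mod 23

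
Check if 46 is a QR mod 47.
By Euler's criterion: 46^{23} ≡ 46 mod 47. Since this equals -1 (≡ 46), 46 is not a QR.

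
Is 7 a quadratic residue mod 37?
By Euler's criterion: 7^{18} ≡ 1 (mod 37). Since this equals 1, 7 is a QR.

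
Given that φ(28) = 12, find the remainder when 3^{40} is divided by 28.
By Euler: 3^{12} ≡ 1 (mod 28) since gcd(3, 28) = 1. 40 = 3×12 + 4. So 3^{40} ≡ 3^{4} ≡ 25 (mod 28)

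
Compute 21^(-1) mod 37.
Since 37 is prime, by Fermat 21^(-1) ≡ 21^{35} ≡ 30 mod 37. Verify: 21 × 30 = 630 ≡ 1 mod 37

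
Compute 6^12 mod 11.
Using Fermat: 6^{10} ≡ 1 (mod 11). 12 ≡ 2 (mod 10). So 6^{12} ≡ 6^{2} ≡ 3 (mod 11)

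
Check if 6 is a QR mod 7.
By Euler's criterion: 6^{3} ≡ 6 (mod 7). Since this equals -1 (≡ 6), 6 is not a QR.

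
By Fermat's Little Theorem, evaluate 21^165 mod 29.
By Fermat: 21^{28} ≡ 1 (mod 29). 165 = 5×28 + 25. So 21^{165} ≡ 21^{25} ≡ 3 (mod 29)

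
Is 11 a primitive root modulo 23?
ord_23(11) divides 22. For each prime q|22: 11^{11}≡22, 11^{2}≡6, none ≡ 1. So 11 has order 22 and is a primitive root mod 23.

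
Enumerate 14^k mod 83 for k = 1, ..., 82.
14^1, 14^2, ..., 14^{82} mod 83: [14, 30, 5, 70, 67, 25, 18, 3, 42, 7, 15, 44, 35, 75, 54, 9, 43, 21, 45, 49, 22, 59, 79, 27, 46, 63, 52, 64, 66, 11, 71, 81, 55, 23, 73, 26, 32, 33, 47, 77, 82, 69, 53, 78, 13, 16, 58, 65, 80, 41, 76, 68, 39, 48, 8, 29, 74, 40, 62, 38, 34, 61, 24, 4, 56, 37, 20, 31, 19, 17, 72, 12, 2, 28, 60, 10, 57, 51, 50, 36, 6, 1]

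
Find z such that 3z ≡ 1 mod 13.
Since 13 is prime, by Fermat 3^(-1) ≡ 3^{11} ≡ 9 mod 13. Verify: 3 × 9 = 27 ≡ 1 mod 13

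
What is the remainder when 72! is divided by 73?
By Wilson's theorem, (72)! ≡ -1 ≡ 72 (mod 73)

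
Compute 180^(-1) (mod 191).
Since 191 is prime, by Fermat 180^(-1) ≡ 180^{189} ≡ 52 (mod 191). Verify: 180 × 52 = 9360 ≡ 1 (mod 191)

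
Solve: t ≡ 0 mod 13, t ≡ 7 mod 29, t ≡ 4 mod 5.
M = 13 × 29 × 5 = 1885. M₁ = 145, y₁ ≡ 7 mod 13. M₂ = 65, y₂ ≡ 25 mod 29. M₃ = 377, y₃ ≡ 3 mod 5. t = 0×145×7 + 7×65×25 + 4×377×3 ≡ 819 mod 1885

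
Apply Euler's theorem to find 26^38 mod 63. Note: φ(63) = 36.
By Euler: 26^{36} ≡ 1 mod 63 since gcd(26, 63) = 1. 38 = 1×36 + 2. So 26^{38} ≡ 26^{2} ≡ 46 mod 63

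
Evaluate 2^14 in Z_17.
By repeated squaring (mod 17): 2^{1}≡2, 2^{2}≡4, 2^{4}≡16, 2^{8}≡1. Then 2^{14} = 2^{8+4+2} ≡ 1 × 16 × 4 ≡ 13 (mod 17)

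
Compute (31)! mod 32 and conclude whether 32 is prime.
(31)! mod 32 = 0. Since 0 ≢ -1 mod 32, 32 is not prime.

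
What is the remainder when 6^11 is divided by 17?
By repeated squaring mod 17: 6^{1}≡6, 6^{2}≡2, 6^{4}≡4, 6^{8}≡16. Then 6^{11} = 6^{8+2+1} ≡ 16 × 2 × 6 ≡ 5 mod 17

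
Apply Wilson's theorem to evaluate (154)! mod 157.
(156)! = (154)! × (155) × (156) ≡ -1 (mod 157). So (154)! ≡ -1 × [(156)(155)]^(-1) ≡ 78 (mod 157)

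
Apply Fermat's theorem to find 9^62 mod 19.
By Fermat: 9^{18} ≡ 1 mod 19. 62 = 3×18 + 8. So 9^{62} ≡ 9^{8} ≡ 17 mod 19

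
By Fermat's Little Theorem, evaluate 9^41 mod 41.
By Fermat: 9^{40} ≡ 1 (mod 41). So 9^{41} = 9^{40} · 9^{1} ≡ 9^{1} ≡ 9 (mod 41)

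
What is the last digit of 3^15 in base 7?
Using Fermat: 3^{6} ≡ 1 (mod 7). 15 ≡ 3 (mod 6). So 3^{15} ≡ 3^{3} ≡ 6 (mod 7)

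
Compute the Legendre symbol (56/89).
(56/89) = 56^{44} mod 89 = -1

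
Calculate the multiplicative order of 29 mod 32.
Powers of 29 mod 32: 29^1≡29, 29^2≡9, 29^3≡5, 29^4≡17, 29^5≡13, 29^6≡25, 29^7≡21, 29^8≡1. So the order of 29 is 8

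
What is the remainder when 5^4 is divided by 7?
5^{4} = 625 ≡ 2 mod 7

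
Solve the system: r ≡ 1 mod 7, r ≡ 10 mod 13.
M = 7 × 13 = 91. M₁ = 13, y₁ ≡ 6 mod 7. M₂ = 7, y₂ ≡ 2 mod 13. r = 1×13×6 + 10×7×2 ≡ 36 mod 91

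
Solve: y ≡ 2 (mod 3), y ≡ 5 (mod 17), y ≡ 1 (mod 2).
M = 3 × 17 × 2 = 102. M₁ = 34, y₁ ≡ 1 (mod 3). M₂ = 6, y₂ ≡ 3 (mod 17). M₃ = 51, y₃ ≡ 1 (mod 2). y = 2×34×1 + 5×6×3 + 1×51×1 ≡ 5 (mod 102)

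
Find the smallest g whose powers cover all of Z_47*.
g = 5. For each prime q|46: 5^{23}≡46, 5^{2}≡25, none ≡ 1, so ord_47(5) = 46 and 5 is a primitive root.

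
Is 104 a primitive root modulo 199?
104^{99} ≡ 1 (mod 199) and 99 < 198, so ord_199(104) = 99 ≠ 198 and 104 is not a primitive root.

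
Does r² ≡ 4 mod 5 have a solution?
By Euler's criterion: 4^{2} ≡ 1 mod 5. Since this equals 1, 4 is a QR.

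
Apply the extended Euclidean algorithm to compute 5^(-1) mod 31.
Extended GCD: 5(-6) + 31(1) = 1. So 5^(-1) ≡ -6 ≡ 25 mod 31. Verify: 5 × 25 = 125 ≡ 1 mod 31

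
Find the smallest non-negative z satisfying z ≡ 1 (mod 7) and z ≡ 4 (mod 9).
M = 7 × 9 = 63. M₁ = 9, y₁ ≡ 4 (mod 7). M₂ = 7, y₂ ≡ 4 (mod 9). z = 1×9×4 + 4×7×4 ≡ 22 (mod 63)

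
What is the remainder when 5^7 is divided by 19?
By repeated squaring mod 19: 5^{1}≡5, 5^{2}≡6, 5^{4}≡17. Then 5^{7} = 5^{4+2+1} ≡ 17 × 6 × 5 ≡ 16 mod 19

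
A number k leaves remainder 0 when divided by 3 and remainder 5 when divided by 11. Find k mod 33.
M = 3 × 11 = 33. M₁ = 11, y₁ ≡ 2 mod 3. M₂ = 3, y₂ ≡ 4 mod 11. k = 0×11×2 + 5×3×4 ≡ 27 mod 33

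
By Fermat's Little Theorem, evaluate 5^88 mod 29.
By Fermat: 5^{28} ≡ 1 (mod 29). 88 = 3×28 + 4. So 5^{88} ≡ 5^{4} ≡ 16 (mod 29)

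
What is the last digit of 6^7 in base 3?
By repeated squaring mod 3: 6^{1}≡0, 6^{2}≡0, 6^{4}≡0. Then 6^{7} = 6^{4+2+1} ≡ 0 × 0 × 0 ≡ 0 mod 3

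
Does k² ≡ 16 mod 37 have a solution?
By Euler's criterion: 16^{18} ≡ 1 mod 37. Since this equals 1, 16 is a QR.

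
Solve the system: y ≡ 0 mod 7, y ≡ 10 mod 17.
M = 7 × 17 = 119. M₁ = 17, y₁ ≡ 5 mod 7. M₂ = 7, y₂ ≡ 5 mod 17. y = 0×17×5 + 10×7×5 ≡ 112 mod 119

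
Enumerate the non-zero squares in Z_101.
Quadratic residues modulo 101: {1, 4, 5, 6, 9, 13, 14, 16, 17, 19, 20, 21, 22, 23, 24, 25, 30, 31, 33, 36, 37, 43, 45, 47, 49, 52, 54, 56, 58, 64, 65, 68, 70, 71, 76, 77, 78, 79, 80, 81, 82, 84, 85, 87, 88, 92, 95, 96, 97, 100}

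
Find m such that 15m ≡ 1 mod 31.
Since 31 is prime, by Fermat 15^(-1) ≡ 15^{29} ≡ 29 mod 31. Verify: 15 × 29 = 435 ≡ 1 mod 31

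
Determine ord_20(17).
Powers of 17 mod 20: 17^1≡17, 17^2≡9, 17^3≡13, 17^4≡1. So the order of 17 is 4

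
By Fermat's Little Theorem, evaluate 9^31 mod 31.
By Fermat: 9^{30} ≡ 1 mod 31. So 9^{31} = 9^{30} · 9^{1} ≡ 9^{1} ≡ 9 mod 31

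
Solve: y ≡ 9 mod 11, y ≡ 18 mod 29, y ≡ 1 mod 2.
M = 11 × 29 × 2 = 638. M₁ = 58, y₁ ≡ 4 mod 11. M₂ = 22, y₂ ≡ 4 mod 29. M₃ = 319, y₃ ≡ 1 mod 2. y = 9×58×4 + 18×22×4 + 1×319×1 ≡ 163 mod 638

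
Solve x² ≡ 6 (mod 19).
The square roots of 6 mod 19 are 5 and 14. Verify: 5² = 25 ≡ 6 (mod 19)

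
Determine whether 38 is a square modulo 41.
By Euler's criterion: 38^{20} ≡ 40 mod 41. Since this equals -1 (≡ 40), 38 is not a QR.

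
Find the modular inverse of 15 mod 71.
Since 71 is prime, by Fermat 15^(-1) ≡ 15^{69} ≡ 19 mod 71. Verify: 15 × 19 = 285 ≡ 1 mod 71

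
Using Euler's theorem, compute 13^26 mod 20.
By Euler: 13^{8} ≡ 1 mod 20 since gcd(13, 20) = 1. 26 = 3×8 + 2. So 13^{26} ≡ 13^{2} ≡ 9 mod 20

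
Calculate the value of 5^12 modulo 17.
By repeated squaring (mod 17): 5^{1}≡5, 5^{2}≡8, 5^{4}≡13, 5^{8}≡16. Then 5^{12} = 5^{8+4} ≡ 16 × 13 ≡ 4 (mod 17)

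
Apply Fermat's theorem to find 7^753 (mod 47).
By Fermat: 7^{46} ≡ 1 (mod 47). 753 ≡ 17 (mod 46). So 7^{753} ≡ 7^{17} ≡ 6 (mod 47)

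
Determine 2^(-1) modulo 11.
Since 11 is prime, by Fermat 2^(-1) ≡ 2^{9} ≡ 6 (mod 11). Verify: 2 × 6 = 12 ≡ 1 (mod 11)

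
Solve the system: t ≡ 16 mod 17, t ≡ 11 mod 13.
M = 17 × 13 = 221. M₁ = 13, y₁ ≡ 4 mod 17. M₂ = 17, y₂ ≡ 10 mod 13. t = 16×13×4 + 11×17×10 ≡ 50 mod 221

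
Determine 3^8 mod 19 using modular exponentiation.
By repeated squaring (mod 19): 3^{1}≡3, 3^{2}≡9, 3^{4}≡5, 3^{8}≡6. So 3^{8} ≡ 6 (mod 19)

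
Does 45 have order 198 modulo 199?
45^{99} ≡ 1 mod 199 and 99 < 198, so ord_199(45) = 99 ≠ 198 and 45 is not a primitive root.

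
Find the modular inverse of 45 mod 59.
Since 59 is prime, by Fermat 45^(-1) ≡ 45^{57} ≡ 21 mod 59. Verify: 45 × 21 = 945 ≡ 1 mod 59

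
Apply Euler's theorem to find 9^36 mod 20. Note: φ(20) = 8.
By Euler: 9^{8} ≡ 1 mod 20 since gcd(9, 20) = 1. 36 = 4×8 + 4. So 9^{36} ≡ 9^{4} ≡ 1 mod 20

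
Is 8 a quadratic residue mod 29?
By Euler's criterion: 8^{14} ≡ 28 (mod 29). Since this equals -1 (≡ 28), 8 is not a QR.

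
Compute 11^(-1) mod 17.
Since 17 is prime, by Fermat 11^(-1) ≡ 11^{15} ≡ 14 mod 17. Verify: 11 × 14 = 154 ≡ 1 mod 17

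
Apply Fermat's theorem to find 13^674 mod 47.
By Fermat: 13^{46} ≡ 1 mod 47. 674 ≡ 30 mod 46. So 13^{674} ≡ 13^{30} ≡ 8 mod 47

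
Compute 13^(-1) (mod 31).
Since 31 is prime, by Fermat 13^(-1) ≡ 13^{29} ≡ 12 (mod 31). Verify: 13 × 12 = 156 ≡ 1 (mod 31)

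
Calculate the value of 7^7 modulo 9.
By repeated squaring mod 9: 7^{1}≡7, 7^{2}≡4, 7^{4}≡7. Then 7^{7} = 7^{4+2+1} ≡ 7 × 4 × 7 ≡ 7 mod 9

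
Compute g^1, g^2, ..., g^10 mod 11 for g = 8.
8^1, 8^2, ..., 8^{10} mod 11: [8, 9, 6, 4, 10, 3, 2, 5, 7, 1]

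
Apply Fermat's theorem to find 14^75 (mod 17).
By Fermat: 14^{16} ≡ 1 (mod 17). 75 = 4×16 + 11. So 14^{75} ≡ 14^{11} ≡ 10 (mod 17)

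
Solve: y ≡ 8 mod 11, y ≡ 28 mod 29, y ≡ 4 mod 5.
M = 11 × 29 × 5 = 1595. M₁ = 145, y₁ ≡ 6 mod 11. M₂ = 55, y₂ ≡ 19 mod 29. M₃ = 319, y₃ ≡ 4 mod 5. y = 8×145×6 + 28×55×19 + 4×319×4 ≡ 1449 mod 1595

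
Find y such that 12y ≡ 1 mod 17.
Since 17 is prime, by Fermat 12^(-1) ≡ 12^{15} ≡ 10 mod 17. Verify: 12 × 10 = 120 ≡ 1 mod 17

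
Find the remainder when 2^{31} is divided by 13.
By Fermat: 2^{12} ≡ 1 (mod 13). 31 = 2×12 + 7. So 2^{31} ≡ 2^{7} ≡ 11 (mod 13)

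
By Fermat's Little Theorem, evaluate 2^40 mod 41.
By Fermat's Little Theorem, 2^{40} ≡ 1 mod 41 since 41 is prime and gcd(2, 41) = 1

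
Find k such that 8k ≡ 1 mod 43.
Since 43 is prime, by Fermat 8^(-1) ≡ 8^{41} ≡ 27 mod 43. Verify: 8 × 27 = 216 ≡ 1 mod 43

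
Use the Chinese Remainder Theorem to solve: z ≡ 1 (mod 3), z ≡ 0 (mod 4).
M = 3 × 4 = 12. M₁ = 4, y₁ ≡ 1 (mod 3). M₂ = 3, y₂ ≡ 3 (mod 4). z = 1×4×1 + 0×3×3 ≡ 4 (mod 12)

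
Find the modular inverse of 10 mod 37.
Since 37 is prime, by Fermat 10^(-1) ≡ 10^{35} ≡ 26 (mod 37). Verify: 10 × 26 = 260 ≡ 1 (mod 37)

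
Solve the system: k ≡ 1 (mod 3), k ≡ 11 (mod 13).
M = 3 × 13 = 39. M₁ = 13, y₁ ≡ 1 (mod 3). M₂ = 3, y₂ ≡ 9 (mod 13). k = 1×13×1 + 11×3×9 ≡ 37 (mod 39)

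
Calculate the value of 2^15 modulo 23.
By repeated squaring (mod 23): 2^{1}≡2, 2^{2}≡4, 2^{4}≡16, 2^{8}≡3. Then 2^{15} = 2^{8+4+2+1} ≡ 3 × 16 × 4 × 2 ≡ 16 (mod 23)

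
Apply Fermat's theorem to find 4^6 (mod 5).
By Fermat: 4^{4} ≡ 1 (mod 5). So 4^{6} = 4^{4} · 4^{2} ≡ 4^{2} ≡ 1 (mod 5)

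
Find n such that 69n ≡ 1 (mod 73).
Since 73 is prime, by Fermat 69^(-1) ≡ 69^{71} ≡ 18 (mod 73). Verify: 69 × 18 = 1242 ≡ 1 (mod 73)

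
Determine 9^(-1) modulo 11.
Since 11 is prime, by Fermat 9^(-1) ≡ 9^{9} ≡ 5 (mod 11). Verify: 9 × 5 = 45 ≡ 1 (mod 11)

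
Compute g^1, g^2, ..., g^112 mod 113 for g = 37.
37^1, 37^2, ..., 37^{112} mod 113: [37, 13, 29, 56, 38, 50, 42, 85, 94, 88, 92, 14, 66, 69, 67, 106, 80, 22, 23, 60, 73, 102, 45, 83, 20, 62, 34, 15, 103, 82, 96, 49, 5, 72, 65, 32, 54, 77, 24, 97, 86, 18, 101, 8, 70, 104, 6, 109, 78, 61, 110, 2, 74, 26, 58, 112, 76, 100, 84, 57, 75, 63, 71, 28, 19, 25, 21, 99, 47, 44, 46, 7, 33, 91, 90, 53, 40, 11, 68, 30, 93, 51, 79, 98, 10, 31, 17, 64, 108, 41, 48, 81, 59, 36, 89, 16, 27, 95, 12, 105, 43, 9, 107, 4, 35, 52, 3, 111, 39, 87, 55, 1]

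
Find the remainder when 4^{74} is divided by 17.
By Fermat: 4^{16} ≡ 1 mod 17. 74 = 4×16 + 10. So 4^{74} ≡ 4^{10} ≡ 16 mod 17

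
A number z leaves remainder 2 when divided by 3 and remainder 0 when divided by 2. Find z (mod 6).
M = 3 × 2 = 6. M₁ = 2, y₁ ≡ 2 (mod 3). M₂ = 3, y₂ ≡ 1 (mod 2). z = 2×2×2 + 0×3×1 ≡ 2 (mod 6)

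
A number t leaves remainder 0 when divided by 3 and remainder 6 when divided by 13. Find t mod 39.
M = 3 × 13 = 39. M₁ = 13, y₁ ≡ 1 mod 3. M₂ = 3, y₂ ≡ 9 mod 13. t = 0×13×1 + 6×3×9 ≡ 6 mod 39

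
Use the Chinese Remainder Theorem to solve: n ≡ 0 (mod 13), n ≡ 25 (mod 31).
M = 13 × 31 = 403. M₁ = 31, y₁ ≡ 8 (mod 13). M₂ = 13, y₂ ≡ 12 (mod 31). n = 0×31×8 + 25×13×12 ≡ 273 (mod 403)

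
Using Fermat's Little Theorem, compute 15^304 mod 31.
By Fermat: 15^{30} ≡ 1 (mod 31). 304 ≡ 4 (mod 30). So 15^{304} ≡ 15^{4} ≡ 2 (mod 31)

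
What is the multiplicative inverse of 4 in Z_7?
Since 7 is prime, by Fermat 4^(-1) ≡ 4^{5} ≡ 2 mod 7. Verify: 4 × 2 = 8 ≡ 1 mod 7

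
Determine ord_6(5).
Powers of 5 mod 6: 5^1≡5, 5^2≡1. ord_6(5) = 2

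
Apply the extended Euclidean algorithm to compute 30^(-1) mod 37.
Extended GCD: 30(-16) + 37(13) = 1. So 30^(-1) ≡ -16 ≡ 21 mod 37. Verify: 30 × 21 = 630 ≡ 1 mod 37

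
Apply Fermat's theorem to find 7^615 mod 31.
By Fermat: 7^{30} ≡ 1 mod 31. 615 ≡ 15 mod 30. So 7^{615} ≡ 7^{15} ≡ 1 mod 31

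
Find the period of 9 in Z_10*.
Powers of 9 mod 10: 9^1≡9, 9^2≡1. So the order of 9 is 2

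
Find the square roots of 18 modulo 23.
The square roots of 18 mod 23 are 8 and 15. Verify: 8² = 64 ≡ 18 (mod 23)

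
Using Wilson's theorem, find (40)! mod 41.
By Wilson's theorem, (40)! ≡ -1 ≡ 40 mod 41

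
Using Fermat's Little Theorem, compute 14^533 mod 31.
By Fermat: 14^{30} ≡ 1 (mod 31). 533 ≡ 23 (mod 30). So 14^{533} ≡ 14^{23} ≡ 18 (mod 31)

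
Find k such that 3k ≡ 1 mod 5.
Since 5 is prime, by Fermat 3^(-1) ≡ 3^{3} ≡ 2 mod 5. Verify: 3 × 2 = 6 ≡ 1 mod 5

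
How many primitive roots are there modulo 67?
There are φ(67-1) = φ(66) = 20 primitive roots modulo 67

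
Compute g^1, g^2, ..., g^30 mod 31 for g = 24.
24^1, 24^2, ..., 24^{30} mod 31: [24, 18, 29, 14, 26, 4, 3, 10, 23, 25, 11, 16, 12, 9, 30, 7, 13, 2, 17, 5, 27, 28, 21, 8, 6, 20, 15, 19, 22, 1]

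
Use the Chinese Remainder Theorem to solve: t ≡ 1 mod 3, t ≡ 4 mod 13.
M = 3 × 13 = 39. M₁ = 13, y₁ ≡ 1 mod 3. M₂ = 3, y₂ ≡ 9 mod 13. t = 1×13×1 + 4×3×9 ≡ 4 mod 39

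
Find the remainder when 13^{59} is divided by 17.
By Fermat: 13^{16} ≡ 1 mod 17. 59 = 3×16 + 11. So 13^{59} ≡ 13^{11} ≡ 4 mod 17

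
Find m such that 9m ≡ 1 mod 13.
Since 13 is prime, by Fermat 9^(-1) ≡ 9^{11} ≡ 3 mod 13. Verify: 9 × 3 = 27 ≡ 1 mod 13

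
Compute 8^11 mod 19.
By repeated squaring mod 19: 8^{1}≡8, 8^{2}≡7, 8^{4}≡11, 8^{8}≡7. Then 8^{11} = 8^{8+2+1} ≡ 7 × 7 × 8 ≡ 12 mod 19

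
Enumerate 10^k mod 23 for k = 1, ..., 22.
10^1, 10^2, ..., 10^{22} mod 23: [10, 8, 11, 18, 19, 6, 14, 2, 20, 16, 22, 13, 15, 12, 5, 4, 17, 9, 21, 3, 7, 1]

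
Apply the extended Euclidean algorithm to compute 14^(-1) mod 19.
Extended GCD: 14(-4) + 19(3) = 1. So 14^(-1) ≡ -4 ≡ 15 (mod 19). Verify: 14 × 15 = 210 ≡ 1 (mod 19)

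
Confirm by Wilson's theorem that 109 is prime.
(108)! mod 109 = 108. Since this equals -1 (mod 109), Wilson confirms 109 is prime.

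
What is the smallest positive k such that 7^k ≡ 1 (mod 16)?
Powers of 7 mod 16: 7^1≡7, 7^2≡1. So the order of 7 is 2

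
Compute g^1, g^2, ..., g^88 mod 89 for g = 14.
14^1, 14^2, ..., 14^{88} mod 89: [14, 18, 74, 57, 86, 47, 35, 45, 7, 9, 37, 73, 43, 68, 62, 67, 48, 49, 63, 81, 66, 34, 31, 78, 24, 69, 76, 85, 33, 17, 60, 39, 12, 79, 38, 87, 61, 53, 30, 64, 6, 84, 19, 88, 75, 71, 15, 32, 3, 42, 54, 44, 82, 80, 52, 16, 46, 21, 27, 22, 41, 40, 26, 8, 23, 55, 58, 11, 65, 20, 13, 4, 56, 72, 29, 50, 77, 10, 51, 2, 28, 36, 59, 25, 83, 5, 70, 1]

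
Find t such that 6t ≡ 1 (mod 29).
Since 29 is prime, by Fermat 6^(-1) ≡ 6^{27} ≡ 5 (mod 29). Verify: 6 × 5 = 30 ≡ 1 (mod 29)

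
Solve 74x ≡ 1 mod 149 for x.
Since 149 is prime, by Fermat 74^(-1) ≡ 74^{147} ≡ 147 mod 149. Verify: 74 × 147 = 10878 ≡ 1 mod 149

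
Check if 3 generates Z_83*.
3^{41} ≡ 1 (mod 83) and 41 < 82, so ord_83(3) = 41 ≠ 82 and 3 is not a primitive root.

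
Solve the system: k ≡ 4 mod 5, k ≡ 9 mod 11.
M = 5 × 11 = 55. M₁ = 11, y₁ ≡ 1 mod 5. M₂ = 5, y₂ ≡ 9 mod 11. k = 4×11×1 + 9×5×9 ≡ 9 mod 55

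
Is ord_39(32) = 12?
Powers of 32 mod 39: 32^1≡32, 32^2≡10, 32^3≡8, 32^4≡22, 32^5≡2, 32^6≡25, 32^7≡20, 32^8≡16, 32^9≡5, 32^10≡4, 32^11≡11, 32^12≡1. First k with 32^k≡1 is k=12. Yes, ord_39(32) = 12.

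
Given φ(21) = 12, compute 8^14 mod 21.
By Euler: 8^{12} ≡ 1 mod 21 since gcd(8, 21) = 1. 14 = 1×12 + 2. So 8^{14} ≡ 8^{2} ≡ 1 mod 21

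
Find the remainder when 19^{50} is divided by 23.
By Fermat: 19^{22} ≡ 1 (mod 23). 50 = 2×22 + 6. So 19^{50} ≡ 19^{6} ≡ 2 (mod 23)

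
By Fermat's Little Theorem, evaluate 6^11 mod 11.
By Fermat: 6^{10} ≡ 1 (mod 11). So 6^{11} = 6^{10} · 6^{1} ≡ 6^{1} ≡ 6 (mod 11)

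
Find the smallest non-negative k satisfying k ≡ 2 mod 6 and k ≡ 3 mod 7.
M = 6 × 7 = 42. M₁ = 7, y₁ ≡ 1 mod 6. M₂ = 6, y₂ ≡ 6 mod 7. k = 2×7×1 + 3×6×6 ≡ 38 mod 42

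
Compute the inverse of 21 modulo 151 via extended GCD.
Extended GCD: 21(36) + 151(-5) = 1. So 21^(-1) ≡ 36 mod 151. Verify: 21 × 36 = 756 ≡ 1 mod 151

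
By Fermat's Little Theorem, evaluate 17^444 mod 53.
By Fermat: 17^{52} ≡ 1 (mod 53). 444 ≡ 28 (mod 52). So 17^{444} ≡ 17^{28} ≡ 24 (mod 53)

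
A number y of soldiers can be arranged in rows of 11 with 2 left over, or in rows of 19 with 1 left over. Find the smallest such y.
M = 11 × 19 = 209. M₁ = 19, y₁ ≡ 7 mod 11. M₂ = 11, y₂ ≡ 7 mod 19. y = 2×19×7 + 1×11×7 ≡ 134 mod 209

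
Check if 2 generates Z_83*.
ord_83(2) divides 82. For each prime q|82: 2^{41}≡82, 2^{2}≡4, none ≡ 1. So 2 has order 82 and is a primitive root mod 83.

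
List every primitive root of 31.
There are φ(30) = 8 primitive roots mod 31: {3, 11, 12, 13, 17, 21, 22, 24}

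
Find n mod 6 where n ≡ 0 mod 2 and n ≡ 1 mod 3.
M = 2 × 3 = 6. M₁ = 3, y₁ ≡ 1 mod 2. M₂ = 2, y₂ ≡ 2 mod 3. n = 0×3×1 + 1×2×2 ≡ 4 mod 6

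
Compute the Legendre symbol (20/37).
(20/37) = 20^{18} mod 37 = -1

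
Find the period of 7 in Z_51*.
Powers of 7 mod 51: 7^1≡7, 7^2≡49, 7^3≡37, 7^4≡4, 7^5≡28, 7^6≡43, 7^7≡46, 7^8≡16, 7^9≡10, 7^10≡19, 7^11≡31, 7^12≡13, 7^13≡40, 7^14≡25, 7^15≡22, 7^16≡1. Order = 16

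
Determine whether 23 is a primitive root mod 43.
23^{21} ≡ 1 mod 43 and 21 < 42, so ord_43(23) = 21 ≠ 42 and 23 is not a primitive root.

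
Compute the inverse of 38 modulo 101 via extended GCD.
Extended GCD: 38(8) + 101(-3) = 1. So 38^(-1) ≡ 8 (mod 101). Verify: 38 × 8 = 304 ≡ 1 (mod 101)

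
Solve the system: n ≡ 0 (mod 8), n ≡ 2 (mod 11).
M = 8 × 11 = 88. M₁ = 11, y₁ ≡ 3 (mod 8). M₂ = 8, y₂ ≡ 7 (mod 11). n = 0×11×3 + 2×8×7 ≡ 24 (mod 88)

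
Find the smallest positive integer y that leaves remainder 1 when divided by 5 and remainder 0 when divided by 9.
M = 5 × 9 = 45. M₁ = 9, y₁ ≡ 4 mod 5. M₂ = 5, y₂ ≡ 2 mod 9. y = 1×9×4 + 0×5×2 ≡ 36 mod 45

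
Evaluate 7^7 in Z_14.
By repeated squaring (mod 14): 7^{1}≡7, 7^{2}≡7, 7^{4}≡7. Then 7^{7} = 7^{4+2+1} ≡ 7 × 7 × 7 ≡ 7 (mod 14)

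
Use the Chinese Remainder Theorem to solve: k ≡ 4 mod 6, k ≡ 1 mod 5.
M = 6 × 5 = 30. M₁ = 5, y₁ ≡ 5 mod 6. M₂ = 6, y₂ ≡ 1 mod 5. k = 4×5×5 + 1×6×1 ≡ 16 mod 30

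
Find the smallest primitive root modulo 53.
g = 2. Powers: [2, 4, 8, 16, 32, 11, 22, 44, 35, ...] generates all 52 non-zero residues.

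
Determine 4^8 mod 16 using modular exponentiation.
By repeated squaring (mod 16): 4^{1}≡4, 4^{2}≡0, 4^{4}≡0, 4^{8}≡0. So 4^{8} ≡ 0 (mod 16)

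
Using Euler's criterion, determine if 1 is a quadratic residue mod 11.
By Euler's criterion: 1^{5} ≡ 1 mod 11. Since this equals 1, 1 is a QR.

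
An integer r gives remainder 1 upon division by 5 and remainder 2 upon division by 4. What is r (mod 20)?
M = 5 × 4 = 20. M₁ = 4, y₁ ≡ 4 (mod 5). M₂ = 5, y₂ ≡ 1 (mod 4). r = 1×4×4 + 2×5×1 ≡ 6 (mod 20)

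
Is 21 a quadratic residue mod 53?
By Euler's criterion: 21^{26} ≡ 52 mod 53. Since this equals -1 (≡ 52), 21 is not a QR.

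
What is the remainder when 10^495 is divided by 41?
Using Fermat: 10^{40} ≡ 1 (mod 41). 495 ≡ 15 (mod 40). So 10^{495} ≡ 10^{15} ≡ 1 (mod 41)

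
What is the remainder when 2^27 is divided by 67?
By repeated squaring mod 67: 2^{1}≡2, 2^{2}≡4, 2^{4}≡16, 2^{8}≡55, 2^{16}≡10. Then 2^{27} = 2^{16+8+2+1} ≡ 10 × 55 × 4 × 2 ≡ 45 mod 67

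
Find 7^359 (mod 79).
Using Fermat: 7^{78} ≡ 1 (mod 79). 359 ≡ 47 (mod 78). So 7^{359} ≡ 7^{47} ≡ 66 (mod 79)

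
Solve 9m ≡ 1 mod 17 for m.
Since 17 is prime, by Fermat 9^(-1) ≡ 9^{15} ≡ 2 mod 17. Verify: 9 × 2 = 18 ≡ 1 mod 17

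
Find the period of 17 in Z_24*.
Powers of 17 mod 24: 17^1≡17, 17^2≡1. Order = 2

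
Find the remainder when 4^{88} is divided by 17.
By Fermat: 4^{16} ≡ 1 mod 17. 88 = 5×16 + 8. So 4^{88} ≡ 4^{8} ≡ 1 mod 17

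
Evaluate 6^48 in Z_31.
Using Fermat: 6^{30} ≡ 1 mod 31. 48 ≡ 18 mod 30. So 6^{48} ≡ 6^{18} ≡ 1 mod 31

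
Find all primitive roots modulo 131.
There are φ(130) = 48 primitive roots mod 131: {2, 6, 8, 10, 14, 17, 22, 23, 26, 29, 30, 31, 37, 40, 50, 54, 56, 57, 66, 67, 72, 76, 82, 83, 85, 87, 88, 90, 93, 95, 96, 97, 98, 103, 104, 106, 110, 111, 115, 116, 118, 119, 120, 122, 124, 126, 127, 128}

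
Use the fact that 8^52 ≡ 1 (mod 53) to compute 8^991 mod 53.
By Fermat: 8^{52} ≡ 1 (mod 53). 991 ≡ 3 (mod 52). So 8^{991} ≡ 8^{3} ≡ 35 (mod 53)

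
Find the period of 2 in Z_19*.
Powers of 2 mod 19: 2^1≡2, 2^2≡4, 2^3≡8, 2^4≡16, 2^5≡13, 2^6≡7, 2^7≡14, 2^8≡9, 2^9≡18, 2^10≡17, 2^11≡15, 2^12≡11, 2^13≡3, 2^14≡6, 2^15≡12, 2^16≡5, 2^17≡10, 2^18≡1. So the order of 2 is 18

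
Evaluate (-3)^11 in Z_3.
By repeated squaring (mod 3): (-3)^{1}≡0, (-3)^{2}≡0, (-3)^{4}≡0, (-3)^{8}≡0. Then (-3)^{11} = (-3)^{8+2+1} ≡ 0 × 0 × 0 ≡ 0 (mod 3)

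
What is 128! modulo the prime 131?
(130)! = (128)! × (129) × (130) ≡ -1 (mod 131). So (128)! ≡ -1 × [(130)(129)]^(-1) ≡ 65 (mod 131)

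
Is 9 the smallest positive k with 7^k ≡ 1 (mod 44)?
Powers of 7 mod 44: 7^1≡7, 7^2≡5, 7^3≡35, 7^4≡25, 7^5≡43, 7^6≡37, 7^7≡39, 7^8≡9, 7^9≡19, 7^10≡1. 7^9≡19≢1, so ord ≠ 9. No, the actual order is 10.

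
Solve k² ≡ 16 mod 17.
The square roots of 16 mod 17 are 4 and 13. Verify: 4² = 16 ≡ 16 mod 17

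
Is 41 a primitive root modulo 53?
ord_53(41) divides 52. For each prime q|52: 41^{26}≡52, 41^{4}≡13, none ≡ 1. So 41 has order 52 and is a primitive root mod 53.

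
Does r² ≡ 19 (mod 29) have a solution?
By Euler's criterion: 19^{14} ≡ 28 (mod 29). Since this equals -1 (≡ 28), 19 is not a QR.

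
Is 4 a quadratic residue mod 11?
By Euler's criterion: 4^{5} ≡ 1 (mod 11). Since this equals 1, 4 is a QR.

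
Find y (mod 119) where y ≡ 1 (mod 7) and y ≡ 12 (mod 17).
M = 7 × 17 = 119. M₁ = 17, y₁ ≡ 5 (mod 7). M₂ = 7, y₂ ≡ 5 (mod 17). y = 1×17×5 + 12×7×5 ≡ 29 (mod 119)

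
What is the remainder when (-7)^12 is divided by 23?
By repeated squaring mod 23: (-7)^{1}≡16, (-7)^{2}≡3, (-7)^{4}≡9, (-7)^{8}≡12. Then (-7)^{12} = (-7)^{8+4} ≡ 12 × 9 ≡ 16 mod 23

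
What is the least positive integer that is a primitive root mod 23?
g = 5. For each prime q|22: 5^{11}≡22, 5^{2}≡2, none ≡ 1, so ord_23(5) = 22 and 5 is a primitive root.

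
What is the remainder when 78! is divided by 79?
By Wilson's theorem, (78)! ≡ -1 ≡ 78 mod 79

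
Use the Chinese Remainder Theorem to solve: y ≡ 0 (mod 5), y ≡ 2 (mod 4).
M = 5 × 4 = 20. M₁ = 4, y₁ ≡ 4 (mod 5). M₂ = 5, y₂ ≡ 1 (mod 4). y = 0×4×4 + 2×5×1 ≡ 10 (mod 20)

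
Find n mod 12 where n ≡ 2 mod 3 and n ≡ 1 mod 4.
M = 3 × 4 = 12. M₁ = 4, y₁ ≡ 1 mod 3. M₂ = 3, y₂ ≡ 3 mod 4. n = 2×4×1 + 1×3×3 ≡ 5 mod 12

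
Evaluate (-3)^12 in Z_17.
By repeated squaring mod 17: (-3)^{1}≡14, (-3)^{2}≡9, (-3)^{4}≡13, (-3)^{8}≡16. Then (-3)^{12} = (-3)^{8+4} ≡ 16 × 13 ≡ 4 mod 17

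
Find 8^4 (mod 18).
8^{4} = 4096 ≡ 10 (mod 18)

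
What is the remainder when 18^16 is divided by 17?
Using Fermat: 18^{16} ≡ 1 mod 17. 16 ≡ 0 mod 16. So 18^{16} ≡ 18^{0} ≡ 1 mod 17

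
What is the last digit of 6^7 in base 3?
By repeated squaring (mod 3): 6^{1}≡0, 6^{2}≡0, 6^{4}≡0. Then 6^{7} = 6^{4+2+1} ≡ 0 × 0 × 0 ≡ 0 (mod 3)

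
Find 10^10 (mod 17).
By repeated squaring (mod 17): 10^{1}≡10, 10^{2}≡15, 10^{4}≡4, 10^{8}≡16. Then 10^{10} = 10^{8+2} ≡ 16 × 15 ≡ 2 (mod 17)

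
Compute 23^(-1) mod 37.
Since 37 is prime, by Fermat 23^(-1) ≡ 23^{35} ≡ 29 mod 37. Verify: 23 × 29 = 667 ≡ 1 mod 37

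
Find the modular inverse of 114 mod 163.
Since 163 is prime, by Fermat 114^(-1) ≡ 114^{161} ≡ 153 mod 163. Verify: 114 × 153 = 17442 ≡ 1 mod 163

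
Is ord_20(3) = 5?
Powers of 3 mod 20: 3^1≡3, 3^2≡9, 3^3≡7, 3^4≡1. Already 3^4≡1, so the order is 4 < 5. No, the actual order is 4.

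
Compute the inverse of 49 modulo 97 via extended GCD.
Extended GCD: 49(2) + 97(-1) = 1. So 49^(-1) ≡ 2 (mod 97). Verify: 49 × 2 = 98 ≡ 1 (mod 97)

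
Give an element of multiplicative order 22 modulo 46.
5 has order 22 mod 46 since 5^{22} ≡ 1 mod 46 and no smaller power works.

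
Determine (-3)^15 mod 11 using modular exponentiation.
Using Fermat: (-3)^{10} ≡ 1 mod 11. 15 ≡ 5 mod 10. So (-3)^{15} ≡ (-3)^{5} ≡ 10 mod 11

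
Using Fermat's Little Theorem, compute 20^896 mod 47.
By Fermat: 20^{46} ≡ 1 mod 47. 896 ≡ 22 mod 46. So 20^{896} ≡ 20^{22} ≡ 7 mod 47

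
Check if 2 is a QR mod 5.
By Euler's criterion: 2^{2} ≡ 4 mod 5. Since this equals -1 (≡ 4), 2 is not a QR.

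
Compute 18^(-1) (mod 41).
Since 41 is prime, by Fermat 18^(-1) ≡ 18^{39} ≡ 16 (mod 41). Verify: 18 × 16 = 288 ≡ 1 (mod 41)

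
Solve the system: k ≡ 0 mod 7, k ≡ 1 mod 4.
M = 7 × 4 = 28. M₁ = 4, y₁ ≡ 2 mod 7. M₂ = 7, y₂ ≡ 3 mod 4. k = 0×4×2 + 1×7×3 ≡ 21 mod 28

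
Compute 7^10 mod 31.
By repeated squaring (mod 31): 7^{1}≡7, 7^{2}≡18, 7^{4}≡14, 7^{8}≡10. Then 7^{10} = 7^{8+2} ≡ 10 × 18 ≡ 25 (mod 31)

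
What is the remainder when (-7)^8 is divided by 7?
By repeated squaring (mod 7): (-7)^{1}≡0, (-7)^{2}≡0, (-7)^{4}≡0, (-7)^{8}≡0. So (-7)^{8} ≡ 0 (mod 7)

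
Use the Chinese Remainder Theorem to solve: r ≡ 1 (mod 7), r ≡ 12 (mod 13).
M = 7 × 13 = 91. M₁ = 13, y₁ ≡ 6 (mod 7). M₂ = 7, y₂ ≡ 2 (mod 13). r = 1×13×6 + 12×7×2 ≡ 64 (mod 91)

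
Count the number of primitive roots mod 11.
There are φ(11-1) = φ(10) = 4 primitive roots modulo 11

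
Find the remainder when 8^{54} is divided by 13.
By Fermat: 8^{12} ≡ 1 (mod 13). 54 = 4×12 + 6. So 8^{54} ≡ 8^{6} ≡ 12 (mod 13)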